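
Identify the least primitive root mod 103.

φ(103) = 103 − 1 = 102 = 2 · 3 · 17.
g is a primitive root iff g^(102/q) ≢ 1 (mod 103) for each prime q ∈ {2, 3, 17}.
g = 2: 2^51 ≡ 1 — hits 1, so not a primitive root.
g = 3: 3^51 ≡ 102; 3^34 ≡ 1 — hits 1, so not a primitive root.
g = 4: 4^51 ≡ 1 — hits 1, so not a primitive root.
g = 5: 5^51 ≡ 102; 5^34 ≡ 56; 5^6 ≡ 72 — none is 1, so 5 is a primitive root.
Hence the least primitive root of 103 is 5.

5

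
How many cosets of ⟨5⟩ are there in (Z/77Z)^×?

2

ord(5) | φ(77) = φ(7·11) = (7−1)·(11−1) = 6·10 = 60 = 2^2 · 3 · 5.
Divisors of 60: 1, 2, 3, 4, 5, 6, 10, 12, 15, 20, 30, 60.
Compute 5^d (mod 77) for the divisors d until we hit 1:
5^1 ≡ 5
5^2 ≡ 25
5^3 ≡ 48
5^4 ≡ 9
5^5 ≡ 45
5^6 ≡ 71
5^10 ≡ 23
5^12 ≡ 36
5^15 ≡ 34
5^20 ≡ 67
5^30 ≡ 1
Thus |⟨5⟩| = ord(5) = 30.
Index = |(Z/77Z)^×| / |⟨5⟩| = 60 / 30 = 2.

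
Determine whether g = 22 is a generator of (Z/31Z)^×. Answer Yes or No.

Yes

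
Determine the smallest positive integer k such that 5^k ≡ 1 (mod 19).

9

Since 5 ∈ (Z/19Z)^×, its order divides φ(19) = 19 − 1 = 18 = 2 · 3^2.
Divisors of 18: 1, 2, 3, 6, 9, 18.
Check 5^d mod 19 for each divisor in increasing order:
5^1 ≡ 5
5^2 ≡ 6
5^3 ≡ 11
5^6 ≡ 7
5^9 ≡ 1
The smallest such exponent is 9, so the order of 5 is 9.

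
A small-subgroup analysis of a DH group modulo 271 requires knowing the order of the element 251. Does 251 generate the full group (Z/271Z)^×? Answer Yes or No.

Yes

φ(271) = 271 − 1 = 270 = 2 · 3^3 · 5.
An element g generates (Z/271Z)^× iff g^(270/q) ≢ 1 (mod 271) for each prime q ∈ {2, 3, 5}.
251^135 ≡ 270 (mod 271)  [q = 2: ≢ 1 ✓]
251^90 ≡ 242 (mod 271)  [q = 3: ≢ 1 ✓]
251^54 ≡ 187 (mod 271)  [q = 5: ≢ 1 ✓]
All checks pass, so 251 has order 270 and is a primitive root modulo 271.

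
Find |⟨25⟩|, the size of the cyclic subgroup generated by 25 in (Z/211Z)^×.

35

Since 25 ∈ (Z/211Z)^×, its order divides φ(211) = 211 − 1 = 210 = 2 · 3 · 5 · 7.
Divisors of 210: 1, 2, 3, 5, 6, 7, 10, 14, 15, 21, 30, 35, 42, 70, 105, 210.
Check 25^d mod 211 for each divisor in increasing order:
25^1 ≡ 25
25^2 ≡ 203
25^3 ≡ 11
25^5 ≡ 123
25^6 ≡ 121
25^7 ≡ 71
25^10 ≡ 148
25^14 ≡ 188
25^15 ≡ 58
25^21 ≡ 55
25^30 ≡ 199
25^35 ≡ 1
Therefore the multiplicative order of 25 modulo 211 is 35.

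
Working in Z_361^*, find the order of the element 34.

Since 34 ∈ (Z/361Z)^×, its order divides φ(361) = φ(19^2) = 19·(19−1) = 342 = 2 · 3^2 · 19.
Divisors of 342: 1, 2, 3, 6, 9, 18, 19, 38, 57, 114, 171, 342.
Compute 34^d (mod 361) for the divisors d until we hit 1:
34^1 ≡ 34 (mod 361)
34^2 ≡ 73 (mod 361)
34^3 ≡ 316 (mod 361)
34^6 ≡ 220 (mod 361)
34^9 ≡ 208 (mod 361)
34^18 ≡ 305 (mod 361)
34^19 ≡ 262 (mod 361)
34^38 ≡ 54 (mod 361)
34^57 ≡ 69 (mod 361)
34^114 ≡ 68 (mod 361)
34^171 ≡ 360 (mod 361)
34^342 ≡ 1 (mod 361) ✓
Hence ord(34) = 342.

342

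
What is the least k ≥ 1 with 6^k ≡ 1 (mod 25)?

5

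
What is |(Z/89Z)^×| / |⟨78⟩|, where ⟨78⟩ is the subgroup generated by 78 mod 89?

ord(78) | φ(89) = 89 − 1 = 88 = 2^3 · 11.
Divisors of 88: 1, 2, 4, 8, 11, 22, 44, 88.
Evaluate successive powers at the divisors of 88:
78^1 ≡ 78
78^2 ≡ 32
78^4 ≡ 45
78^8 ≡ 67
78^11 ≡ 1
Thus |⟨78⟩| = ord(78) = 11.
The index is φ(89) / ord(78) = 88 / 11 = 8.

8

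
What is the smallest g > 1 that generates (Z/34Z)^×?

3

φ(34) = φ(2)·φ(17) = 1·16 = 16 = 2^4.
g is a primitive root iff g^(16/q) ≢ 1 (mod 34) for each prime q ∈ {2}.
g = 2: gcd(2, 34) = 2 > 1, not a unit — skip.
g = 3: 3^8 ≡ 33 — none is 1, so 3 is a primitive root.
So 3 is the smallest generator of (Z/34Z)^×.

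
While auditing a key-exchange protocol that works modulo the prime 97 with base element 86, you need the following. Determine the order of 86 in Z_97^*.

48

Since 86 ∈ (Z/97Z)^×, its order divides φ(97) = 97 − 1 = 96 = 2^5 · 3.
Divisors of 96: 1, 2, 3, 4, 6, 8, 12, 16, 24, 32, 48, 96.
Compute 86^d (mod 97) for the divisors d until we hit 1:
86^1 ≡ 86 (mod 97)
86^2 ≡ 24 (mod 97)
86^3 ≡ 27 (mod 97)
86^4 ≡ 91 (mod 97)
86^6 ≡ 50 (mod 97)
86^8 ≡ 36 (mod 97)
86^12 ≡ 75 (mod 97)
86^16 ≡ 35 (mod 97)
86^24 ≡ 96 (mod 97)
86^32 ≡ 61 (mod 97)
86^48 ≡ 1 (mod 97) ✓
The smallest such exponent is 48, so the order of 86 is 48.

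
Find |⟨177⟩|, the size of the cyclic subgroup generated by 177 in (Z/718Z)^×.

358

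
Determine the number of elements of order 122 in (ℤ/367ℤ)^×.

φ(367) = 367 − 1 = 366 = 2 · 3 · 61.
Since (Z/367Z)^× is cyclic of order 366, the number of elements of order d is φ(d) when d | 366 and 0 otherwise.
122 = 2 · 61 divides 366, and φ(122) = 60.

60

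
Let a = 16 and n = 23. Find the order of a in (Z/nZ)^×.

By Lagrange's theorem, ord_23(16) divides φ(23) = 23 − 1 = 22 = 2 · 11.
Divisors of 22: 1, 2, 11, 22.
Check 16^d mod 23 for each divisor in increasing order:
16^1 ≡ 16
16^2 ≡ 3
16^11 ≡ 1
So ord_23(16) = 11.

11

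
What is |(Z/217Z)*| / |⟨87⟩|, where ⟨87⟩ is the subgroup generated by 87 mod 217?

30

ord(87) | φ(217) = φ(7·31) = (7−1)·(31−1) = 6·30 = 180 = 2^2 · 3^2 · 5.
Divisors of 180: 1, 2, 3, 4, 5, 6, 9, 10, 12, 15, 18, 20, 30, 36, 45, 60, 90, 180.
Evaluate successive powers at the divisors of 180:
87^1 ≡ 87
87^2 ≡ 191
87^3 ≡ 125
87^4 ≡ 25
87^5 ≡ 5
87^6 ≡ 1
So ord_217(87) = 6, hence |⟨87⟩| = 6.
[(Z/217Z)^× : ⟨87⟩] = 180/6 = 30.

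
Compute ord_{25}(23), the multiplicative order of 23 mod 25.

The order of 23 must divide φ(25) = φ(5^2) = 5·(5−1) = 20 = 2^2 · 5.
Divisors of 20: 1, 2, 4, 5, 10, 20.
Test each divisor d:
23^1 ≡ 23
23^2 ≡ 4
23^4 ≡ 16
23^5 ≡ 18
23^10 ≡ 24
23^20 ≡ 1
Therefore the multiplicative order of 23 modulo 25 is 20.

20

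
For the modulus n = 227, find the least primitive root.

φ(227) = 227 − 1 = 226 = 2 · 113.
Test candidates g = 2, 3, … against the prime factors q ∈ {2, 113} of φ(227): g is a generator iff g^(226/q) ≢ 1 for every such q.
g = 2: 2^113 ≡ 226; 2^2 ≡ 4 — none is 1, so 2 is a primitive root.
Hence the least primitive root of 227 is 2.

2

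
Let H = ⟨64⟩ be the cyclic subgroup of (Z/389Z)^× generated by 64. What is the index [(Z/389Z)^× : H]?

2

The order of 64 must divide φ(389) = 389 − 1 = 388 = 2^2 · 97.
Divisors of 388: 1, 2, 4, 97, 194, 388.
Compute 64^d (mod 389) for the divisors d until we hit 1:
64^1 ≡ 64 (mod 389)
64^2 ≡ 206 (mod 389)
64^4 ≡ 35 (mod 389)
64^97 ≡ 388 (mod 389)
64^194 ≡ 1 (mod 389) ✓
The order of 64 is 194, so the subgroup it generates has 194 elements.
The index is φ(389) / ord(64) = 388 / 194 = 2.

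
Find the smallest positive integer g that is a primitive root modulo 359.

7

φ(359) = 359 − 1 = 358 = 2 · 179.
g is a primitive root iff g^(358/q) ≢ 1 (mod 359) for each prime q ∈ {2, 179}.
g = 2: 2^179 ≡ 1 — hits 1, so not a primitive root.
g = 3: 3^179 ≡ 1 — hits 1, so not a primitive root.
g = 4: 4^179 ≡ 1 — hits 1, so not a primitive root.
g = 5: 5^179 ≡ 1 — hits 1, so not a primitive root.
g = 6: 6^179 ≡ 1 — hits 1, so not a primitive root.
g = 7: 7^179 ≡ 358; 7^2 ≡ 49 — none is 1, so 7 is a primitive root.
So 7 is the smallest generator of (Z/359Z)^×.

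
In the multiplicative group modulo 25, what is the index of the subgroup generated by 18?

Since 18 ∈ (Z/25Z)^×, its order divides φ(25) = φ(5^2) = 5·(5−1) = 20 = 2^2 · 5.
Divisors of 20: 1, 2, 4, 5, 10, 20.
Test each divisor d:
18^1 ≡ 18 (mod 25)
18^2 ≡ 24 (mod 25)
18^4 ≡ 1 (mod 25) ✓
The order of 18 is 4, so the subgroup it generates has 4 elements.
The index is φ(25) / ord(18) = 20 / 4 = 5.

5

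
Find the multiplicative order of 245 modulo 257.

256

The order of 245 must divide φ(257) = 257 − 1 = 256 = 2^8.
Divisors of 256: 1, 2, 4, 8, 16, 32, 64, 128, 256.
Compute 245^d (mod 257) for the divisors d until we hit 1:
245^1 ≡ 245 (mod 257)
245^2 ≡ 144 (mod 257)
245^4 ≡ 176 (mod 257)
245^8 ≡ 136 (mod 257)
245^16 ≡ 249 (mod 257)
245^32 ≡ 64 (mod 257)
245^64 ≡ 241 (mod 257)
245^128 ≡ 256 (mod 257)
245^256 ≡ 1 (mod 257) ✓
Hence ord(245) = 256.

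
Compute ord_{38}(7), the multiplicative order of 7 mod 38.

3

ord(7) | φ(38) = φ(2)·φ(19) = 1·18 = 18 = 2 · 3^2.
Divisors of 18: 1, 2, 3, 6, 9, 18.
Test each divisor d:
7^1 ≡ 7 (mod 38)
7^2 ≡ 11 (mod 38)
7^3 ≡ 1 (mod 38) ✓
So ord_38(7) = 3.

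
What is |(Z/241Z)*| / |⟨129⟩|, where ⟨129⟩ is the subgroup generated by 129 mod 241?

1

Since 129 ∈ (Z/241Z)^×, its order divides φ(241) = 241 − 1 = 240 = 2^4 · 3 · 5.
Divisors of 240: 1, 2, 3, 4, 5, 6, 8, 10, 12, 15, 16, 20, 24, 30, 40, 48, 60, 80, 120, 240.
Test each divisor d:
129^1 ≡ 129
129^2 ≡ 12
129^3 ≡ 102
129^4 ≡ 144
129^5 ≡ 19
129^6 ≡ 41
129^8 ≡ 10
129^10 ≡ 120
129^12 ≡ 235
129^15 ≡ 111
129^16 ≡ 100
129^20 ≡ 181
129^24 ≡ 36
129^30 ≡ 30
129^40 ≡ 226
129^48 ≡ 91
129^60 ≡ 177
129^80 ≡ 225
129^120 ≡ 240
129^240 ≡ 1
So ord_241(129) = 240, hence |⟨129⟩| = 240.
The index is φ(241) / ord(129) = 240 / 240 = 1.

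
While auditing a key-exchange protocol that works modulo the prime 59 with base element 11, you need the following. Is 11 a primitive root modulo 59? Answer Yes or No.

φ(59) = 59 − 1 = 58 = 2 · 29.
It suffices to check that the order of 11 is not a proper divisor of 58: compute 11^(58/q) for q ∈ {2, 29}.
11^29 ≡ 58 (mod 59)  [q = 2: ≢ 1 ✓]
11^2 ≡ 3 (mod 59)  [q = 29: ≢ 1 ✓]
Every test exponent gives a nontrivial residue, hence 11 generates the full group.

Yes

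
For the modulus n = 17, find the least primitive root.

3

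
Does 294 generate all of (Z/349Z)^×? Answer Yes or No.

φ(349) = 349 − 1 = 348 = 2^2 · 3 · 29.
294 is a primitive root mod 349 iff 294^(φ(349)/q) ≢ 1 for every prime q | φ(349), i.e. q ∈ {2, 3, 29}.
294^174 ≡ 348 (mod 349)  [q = 2: ≢ 1 ✓]
294^116 ≡ 122 (mod 349)  [q = 3: ≢ 1 ✓]
294^12 ≡ 304 (mod 349)  [q = 29: ≢ 1 ✓]
Every test exponent gives a nontrivial residue, hence 294 generates the full group.

Yes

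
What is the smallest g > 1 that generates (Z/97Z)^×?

5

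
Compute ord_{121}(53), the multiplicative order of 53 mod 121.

55

By Lagrange's theorem, ord_121(53) divides φ(121) = φ(11^2) = 11·(11−1) = 110 = 2 · 5 · 11.
Divisors of 110: 1, 2, 5, 10, 11, 22, 55, 110.
Evaluate successive powers at the divisors of 110:
53^1 ≡ 53 (mod 121)
53^2 ≡ 26 (mod 121)
53^5 ≡ 12 (mod 121)
53^10 ≡ 23 (mod 121)
53^11 ≡ 9 (mod 121)
53^22 ≡ 81 (mod 121)
53^55 ≡ 1 (mod 121) ✓
Therefore the multiplicative order of 53 modulo 121 is 55.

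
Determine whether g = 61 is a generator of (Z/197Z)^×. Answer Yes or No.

No

φ(197) = 197 − 1 = 196 = 2^2 · 7^2.
Test 61^(196/q) mod 197 for each prime factor q of 196:
61^98 ≡ 1 (mod 197)  [q = 2: ≡ 1 ✗]
61^28 ≡ 104 (mod 197)  [q = 7: ≢ 1 ✓]
Since 61^98 ≡ 1, the order of 61 divides 98 < 196, so 61 is not a primitive root.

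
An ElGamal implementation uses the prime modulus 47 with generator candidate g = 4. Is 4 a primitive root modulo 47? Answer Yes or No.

φ(47) = 47 − 1 = 46 = 2 · 23.
It suffices to check that the order of 4 is not a proper divisor of 46: compute 4^(46/q) for q ∈ {2, 23}.
4^23 ≡ 1 (mod 47)  [q = 2: ≡ 1 ✗]
4^2 ≡ 16 (mod 47)  [q = 23: ≢ 1 ✓]
The check at q = 2 fails, so 4 generates a proper subgroup.

No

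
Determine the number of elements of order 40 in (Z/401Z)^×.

16

φ(401) = 401 − 1 = 400 = 2^4 · 5^2.
Since (Z/401Z)^× is cyclic of order 400, the number of elements of order d is φ(d) when d | 400 and 0 otherwise.
40 = 2^3 · 5 divides 400, and φ(40) = 16.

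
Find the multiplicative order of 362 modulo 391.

176

ord(362) | φ(391) = φ(17·23) = (17−1)·(23−1) = 16·22 = 352 = 2^5 · 11.
Divisors of 352: 1, 2, 4, 8, 11, 16, 22, 32, 44, 88, 176, 352.
Compute 362^d (mod 391) for the divisors d until we hit 1:
362^1 ≡ 362
362^2 ≡ 59
362^4 ≡ 353
362^8 ≡ 271
362^11 ≡ 45
362^16 ≡ 324
362^22 ≡ 70
362^32 ≡ 188
362^44 ≡ 208
362^88 ≡ 254
362^176 ≡ 1
Therefore the multiplicative order of 362 modulo 391 is 176.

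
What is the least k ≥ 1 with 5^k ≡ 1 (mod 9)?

6

By Lagrange's theorem, ord_9(5) divides φ(9) = φ(3^2) = 3·(3−1) = 6 = 2 · 3.
Divisors of 6: 1, 2, 3, 6.
Check 5^d mod 9 for each divisor in increasing order:
5^1 ≡ 5 (mod 9)
5^2 ≡ 7 (mod 9)
5^3 ≡ 8 (mod 9)
5^6 ≡ 1 (mod 9) ✓
The smallest such exponent is 6, so the order of 5 is 6.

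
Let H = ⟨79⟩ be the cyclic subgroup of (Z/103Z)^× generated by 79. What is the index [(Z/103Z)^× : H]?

6

Since 79 ∈ (Z/103Z)^×, its order divides φ(103) = 103 − 1 = 102 = 2 · 3 · 17.
Divisors of 102: 1, 2, 3, 6, 17, 34, 51, 102.
Check 79^d mod 103 for each divisor in increasing order:
79^1 ≡ 79
79^2 ≡ 61
79^3 ≡ 81
79^6 ≡ 72
79^17 ≡ 1
Thus |⟨79⟩| = ord(79) = 17.
Index = |(Z/103Z)^×| / |⟨79⟩| = 102 / 17 = 6.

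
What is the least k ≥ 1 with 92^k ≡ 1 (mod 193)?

96

By Lagrange's theorem, ord_193(92) divides φ(193) = 193 − 1 = 192 = 2^6 · 3.
Divisors of 192: 1, 2, 3, 4, 6, 8, 12, 16, 24, 32, 48, 64, 96, 192.
Check 92^d mod 193 for each divisor in increasing order:
92^1 ≡ 92 (mod 193)
92^2 ≡ 165 (mod 193)
92^3 ≡ 126 (mod 193)
92^4 ≡ 12 (mod 193)
92^6 ≡ 50 (mod 193)
92^8 ≡ 144 (mod 193)
92^12 ≡ 184 (mod 193)
92^16 ≡ 85 (mod 193)
92^24 ≡ 81 (mod 193)
92^32 ≡ 84 (mod 193)
92^48 ≡ 192 (mod 193)
92^64 ≡ 108 (mod 193)
92^96 ≡ 1 (mod 193) ✓
So ord_193(92) = 96.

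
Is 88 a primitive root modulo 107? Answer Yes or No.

Yes

φ(107) = 107 − 1 = 106 = 2 · 53.
It suffices to check that the order of 88 is not a proper divisor of 106: compute 88^(106/q) for q ∈ {2, 53}.
88^53 ≡ 106 (mod 107)  [q = 2: ≢ 1 ✓]
88^2 ≡ 40 (mod 107)  [q = 53: ≢ 1 ✓]
Every test exponent gives a nontrivial residue, hence 88 generates the full group.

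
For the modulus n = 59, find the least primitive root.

φ(59) = 59 − 1 = 58 = 2 · 29.
Test candidates g = 2, 3, … against the prime factors q ∈ {2, 29} of φ(59): g is a generator iff g^(58/q) ≢ 1 for every such q.
g = 2: 2^29 ≡ 58; 2^2 ≡ 4 — none is 1, so 2 is a primitive root.
So 2 is the smallest generator of (Z/59Z)^×.

2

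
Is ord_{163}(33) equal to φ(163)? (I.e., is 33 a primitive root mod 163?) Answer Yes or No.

No

φ(163) = 163 − 1 = 162 = 2 · 3^4.
It suffices to check that the order of 33 is not a proper divisor of 162: compute 33^(162/q) for q ∈ {2, 3}.
33^81 ≡ 1 (mod 163)  [q = 2: ≡ 1 ✗]
33^54 ≡ 104 (mod 163)  [q = 3: ≢ 1 ✓]
Since 33^81 ≡ 1, the order of 33 divides 81 < 162, so 33 is not a primitive root.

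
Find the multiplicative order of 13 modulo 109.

108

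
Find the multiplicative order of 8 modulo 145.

28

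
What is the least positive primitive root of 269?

2

φ(269) = 269 − 1 = 268 = 2^2 · 67.
g is a primitive root iff g^(268/q) ≢ 1 (mod 269) for each prime q ∈ {2, 67}.
g = 2: 2^134 ≡ 268; 2^4 ≡ 16 — none is 1, so 2 is a primitive root.
So 2 is the smallest generator of (Z/269Z)^×.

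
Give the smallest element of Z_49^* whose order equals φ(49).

3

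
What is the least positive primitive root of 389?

2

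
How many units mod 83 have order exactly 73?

φ(83) = 83 − 1 = 82 = 2 · 41.
(Z/83Z)^× is cyclic (|G| = 82); a cyclic group of order m has exactly φ(d) elements of each order d | m, and none otherwise.
Here 82 is not a multiple of 73, so there are no elements of order 73.

0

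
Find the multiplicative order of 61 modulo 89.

88

Since 61 ∈ (Z/89Z)^×, its order divides φ(89) = 89 − 1 = 88 = 2^3 · 11.
Divisors of 88: 1, 2, 4, 8, 11, 22, 44, 88.
Compute 61^d (mod 89) for the divisors d until we hit 1:
61^1 ≡ 61
61^2 ≡ 72
61^4 ≡ 22
61^8 ≡ 39
61^11 ≡ 52
61^22 ≡ 34
61^44 ≡ 88
61^88 ≡ 1
Therefore the multiplicative order of 61 modulo 89 is 88.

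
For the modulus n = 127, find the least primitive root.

3

φ(127) = 127 − 1 = 126 = 2 · 3^2 · 7.
g is a primitive root iff g^(126/q) ≢ 1 (mod 127) for each prime q ∈ {2, 3, 7}.
g = 2: 2^63 ≡ 1 — hits 1, so not a primitive root.
g = 3: 3^63 ≡ 126; 3^42 ≡ 107; 3^18 ≡ 4 — none is 1, so 3 is a primitive root.
So 3 is the smallest generator of (Z/127Z)^×.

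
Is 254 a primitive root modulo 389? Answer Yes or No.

Yes

φ(389) = 389 − 1 = 388 = 2^2 · 97.
An element g generates (Z/389Z)^× iff g^(388/q) ≢ 1 (mod 389) for each prime q ∈ {2, 97}.
254^194 ≡ 388 (mod 389)  [q = 2: ≢ 1 ✓]
254^4 ≡ 252 (mod 389)  [q = 97: ≢ 1 ✓]
All checks pass, so 254 has order 388 and is a primitive root modulo 389.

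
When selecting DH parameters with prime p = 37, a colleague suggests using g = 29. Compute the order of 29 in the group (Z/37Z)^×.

ord(29) | φ(37) = 37 − 1 = 36 = 2^2 · 3^2.
Divisors of 36: 1, 2, 3, 4, 6, 9, 12, 18, 36.
Compute 29^d (mod 37) for the divisors d until we hit 1:
29^1 ≡ 29 (mod 37)
29^2 ≡ 27 (mod 37)
29^3 ≡ 6 (mod 37)
29^4 ≡ 26 (mod 37)
29^6 ≡ 36 (mod 37)
29^9 ≡ 31 (mod 37)
29^12 ≡ 1 (mod 37) ✓
Therefore the multiplicative order of 29 modulo 37 is 12.

12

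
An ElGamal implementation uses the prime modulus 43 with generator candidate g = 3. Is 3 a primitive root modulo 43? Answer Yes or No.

Yes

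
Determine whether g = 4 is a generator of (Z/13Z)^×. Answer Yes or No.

No

φ(13) = 13 − 1 = 12 = 2^2 · 3.
4 is a primitive root mod 13 iff 4^(φ(13)/q) ≢ 1 for every prime q | φ(13), i.e. q ∈ {2, 3}.
4^6 ≡ 1 (mod 13)  [q = 2: ≡ 1 ✗]
4^4 ≡ 9 (mod 13)  [q = 3: ≢ 1 ✓]
The check at q = 2 fails, so 4 generates a proper subgroup.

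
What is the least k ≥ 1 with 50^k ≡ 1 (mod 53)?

52

The order of 50 must divide φ(53) = 53 − 1 = 52 = 2^2 · 13.
Divisors of 52: 1, 2, 4, 13, 26, 52.
Test each divisor d:
50^1 ≡ 50 (mod 53)
50^2 ≡ 9 (mod 53)
50^4 ≡ 28 (mod 53)
50^13 ≡ 23 (mod 53)
50^26 ≡ 52 (mod 53)
50^52 ≡ 1 (mod 53) ✓
Therefore the multiplicative order of 50 modulo 53 is 52.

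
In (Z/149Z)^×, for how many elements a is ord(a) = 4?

2

φ(149) = 149 − 1 = 148 = 2^2 · 37.
In a cyclic group of order 148, there are φ(d) elements of order d for each divisor d of 148, and zero for non-divisors.
4 = 2^2 divides 148, and φ(4) = 2.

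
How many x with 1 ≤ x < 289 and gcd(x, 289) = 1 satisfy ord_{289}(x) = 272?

128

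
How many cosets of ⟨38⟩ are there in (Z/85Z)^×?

16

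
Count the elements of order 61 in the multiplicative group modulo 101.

0

φ(101) = 101 − 1 = 100 = 2^2 · 5^2.
In a cyclic group of order 100, there are φ(d) elements of order d for each divisor d of 100, and zero for non-divisors.
Since 61 ∤ 100, the count is 0.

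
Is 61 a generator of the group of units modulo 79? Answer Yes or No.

No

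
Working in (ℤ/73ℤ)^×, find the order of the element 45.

By Lagrange's theorem, ord_73(45) divides φ(73) = 73 − 1 = 72 = 2^3 · 3^2.
Divisors of 72: 1, 2, 3, 4, 6, 8, 9, 12, 18, 24, 36, 72.
Test each divisor d:
45^1 ≡ 45
45^2 ≡ 54
45^3 ≡ 21
45^4 ≡ 69
45^6 ≡ 3
45^8 ≡ 16
45^9 ≡ 63
45^12 ≡ 9
45^18 ≡ 27
45^24 ≡ 8
45^36 ≡ 72
45^72 ≡ 1
Hence ord(45) = 72.

72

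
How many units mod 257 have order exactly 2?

1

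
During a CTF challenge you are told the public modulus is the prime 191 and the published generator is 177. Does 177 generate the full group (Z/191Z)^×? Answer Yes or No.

No

φ(191) = 191 − 1 = 190 = 2 · 5 · 19.
Test 177^(190/q) mod 191 for each prime factor q of 190:
177^95 ≡ 1 (mod 191)  [q = 2: ≡ 1 ✗]
177^38 ≡ 1 (mod 191)  [q = 5: ≡ 1 ✗]
177^10 ≡ 69 (mod 191)  [q = 19: ≢ 1 ✓]
177^95 ≡ 1 shows ord(177) | 95, strictly less than φ(191); not a primitive root.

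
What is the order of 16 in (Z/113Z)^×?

7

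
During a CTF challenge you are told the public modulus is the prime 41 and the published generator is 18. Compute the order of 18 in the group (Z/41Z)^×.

5

The order of 18 must divide φ(41) = 41 − 1 = 40 = 2^3 · 5.
Divisors of 40: 1, 2, 4, 5, 8, 10, 20, 40.
Evaluate successive powers at the divisors of 40:
18^1 ≡ 18
18^2 ≡ 37
18^4 ≡ 16
18^5 ≡ 1
So ord_41(18) = 5.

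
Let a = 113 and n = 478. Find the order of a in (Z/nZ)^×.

ord(113) | φ(478) = φ(2)·φ(239) = 1·238 = 238 = 2 · 7 · 17.
Divisors of 238: 1, 2, 7, 14, 17, 34, 119, 238.
Test each divisor d:
113^1 ≡ 113 (mod 478)
113^2 ≡ 341 (mod 478)
113^7 ≡ 405 (mod 478)
113^14 ≡ 71 (mod 478)
113^17 ≡ 249 (mod 478)
113^34 ≡ 339 (mod 478)
113^119 ≡ 1 (mod 478) ✓
The smallest such exponent is 119, so the order of 113 is 119.

119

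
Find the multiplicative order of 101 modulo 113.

112

The order of 101 must divide φ(113) = 113 − 1 = 112 = 2^4 · 7.
Divisors of 112: 1, 2, 4, 7, 8, 14, 16, 28, 56, 112.
Evaluate successive powers at the divisors of 112:
101^1 ≡ 101 (mod 113)
101^2 ≡ 31 (mod 113)
101^4 ≡ 57 (mod 113)
101^7 ≡ 40 (mod 113)
101^8 ≡ 85 (mod 113)
101^14 ≡ 18 (mod 113)
101^16 ≡ 106 (mod 113)
101^28 ≡ 98 (mod 113)
101^56 ≡ 112 (mod 113)
101^112 ≡ 1 (mod 113) ✓
The smallest such exponent is 112, so the order of 101 is 112.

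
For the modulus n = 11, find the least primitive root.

2

φ(11) = 11 − 1 = 10 = 2 · 5.
g is a primitive root iff g^(10/q) ≢ 1 (mod 11) for each prime q ∈ {2, 5}.
g = 2: 2^5 ≡ 10; 2^2 ≡ 4 — none is 1, so 2 is a primitive root.
Hence the least primitive root of 11 is 2.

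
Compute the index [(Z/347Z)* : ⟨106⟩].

1

ord(106) | φ(347) = 347 − 1 = 346 = 2 · 173.
Divisors of 346: 1, 2, 173, 346.
Check 106^d mod 347 for each divisor in increasing order:
106^1 ≡ 106 (mod 347)
106^2 ≡ 132 (mod 347)
106^173 ≡ 346 (mod 347)
106^346 ≡ 1 (mod 347) ✓
The order of 106 is 346, so the subgroup it generates has 346 elements.
[(Z/347Z)^× : ⟨106⟩] = 346/346 = 1.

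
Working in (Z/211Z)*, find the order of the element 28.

70

Since 28 ∈ (Z/211Z)^×, its order divides φ(211) = 211 − 1 = 210 = 2 · 3 · 5 · 7.
Divisors of 210: 1, 2, 3, 5, 6, 7, 10, 14, 15, 21, 30, 35, 42, 70, 105, 210.
Test each divisor d:
28^1 ≡ 28 (mod 211)
28^2 ≡ 151 (mod 211)
28^3 ≡ 8 (mod 211)
28^5 ≡ 153 (mod 211)
28^6 ≡ 64 (mod 211)
28^7 ≡ 104 (mod 211)
28^10 ≡ 199 (mod 211)
28^14 ≡ 55 (mod 211)
28^15 ≡ 63 (mod 211)
28^21 ≡ 23 (mod 211)
28^30 ≡ 171 (mod 211)
28^35 ≡ 210 (mod 211)
28^42 ≡ 107 (mod 211)
28^70 ≡ 1 (mod 211) ✓
So ord_211(28) = 70.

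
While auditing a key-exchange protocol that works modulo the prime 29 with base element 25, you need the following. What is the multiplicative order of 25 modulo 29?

7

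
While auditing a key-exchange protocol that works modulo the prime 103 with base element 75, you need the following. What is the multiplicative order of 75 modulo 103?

By Lagrange's theorem, ord_103(75) divides φ(103) = 103 − 1 = 102 = 2 · 3 · 17.
Divisors of 102: 1, 2, 3, 6, 17, 34, 51, 102.
Check 75^d mod 103 for each divisor in increasing order:
75^1 ≡ 75
75^2 ≡ 63
75^3 ≡ 90
75^6 ≡ 66
75^17 ≡ 47
75^34 ≡ 46
75^51 ≡ 102
75^102 ≡ 1
So ord_103(75) = 102.

102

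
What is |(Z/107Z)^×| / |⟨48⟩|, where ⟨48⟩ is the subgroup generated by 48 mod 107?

2

The order of 48 must divide φ(107) = 107 − 1 = 106 = 2 · 53.
Divisors of 106: 1, 2, 53, 106.
Compute 48^d (mod 107) for the divisors d until we hit 1:
48^1 ≡ 48 (mod 107)
48^2 ≡ 57 (mod 107)
48^53 ≡ 1 (mod 107) ✓
The order of 48 is 53, so the subgroup it generates has 53 elements.
Index = |(Z/107Z)^×| / |⟨48⟩| = 106 / 53 = 2.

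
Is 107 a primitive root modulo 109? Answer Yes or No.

φ(109) = 109 − 1 = 108 = 2^2 · 3^3.
An element g generates (Z/109Z)^× iff g^(108/q) ≢ 1 (mod 109) for each prime q ∈ {2, 3}.
107^54 ≡ 108 (mod 109)  [q = 2: ≢ 1 ✓]
107^36 ≡ 1 (mod 109)  [q = 3: ≡ 1 ✗]
107^36 ≡ 1 shows ord(107) | 36, strictly less than φ(109); not a primitive root.

No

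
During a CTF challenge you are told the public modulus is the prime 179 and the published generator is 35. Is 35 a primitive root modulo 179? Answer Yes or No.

φ(179) = 179 − 1 = 178 = 2 · 89.
It suffices to check that the order of 35 is not a proper divisor of 178: compute 35^(178/q) for q ∈ {2, 89}.
35^89 ≡ 178 (mod 179)  [q = 2: ≢ 1 ✓]
35^2 ≡ 151 (mod 179)  [q = 89: ≢ 1 ✓]
All checks pass, so 35 has order 178 and is a primitive root modulo 179.

Yes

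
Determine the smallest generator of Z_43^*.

3

φ(43) = 43 − 1 = 42 = 2 · 3 · 7.
Test candidates g = 2, 3, … against the prime factors q ∈ {2, 3, 7} of φ(43): g is a generator iff g^(42/q) ≢ 1 for every such q.
g = 2: 2^21 ≡ 42; 2^14 ≡ 1 — hits 1, so not a primitive root.
g = 3: 3^21 ≡ 42; 3^14 ≡ 36; 3^6 ≡ 41 — none is 1, so 3 is a primitive root.
The smallest primitive root modulo 43 is 3.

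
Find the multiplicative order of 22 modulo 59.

29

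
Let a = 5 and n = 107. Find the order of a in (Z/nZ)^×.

ord(5) | φ(107) = 107 − 1 = 106 = 2 · 53.
Divisors of 106: 1, 2, 53, 106.
Evaluate successive powers at the divisors of 106:
5^1 ≡ 5 (mod 107)
5^2 ≡ 25 (mod 107)
5^53 ≡ 106 (mod 107)
5^106 ≡ 1 (mod 107) ✓
The smallest such exponent is 106, so the order of 5 is 106.

106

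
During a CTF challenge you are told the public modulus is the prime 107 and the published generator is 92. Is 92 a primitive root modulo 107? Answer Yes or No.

φ(107) = 107 − 1 = 106 = 2 · 53.
Test 92^(106/q) mod 107 for each prime factor q of 106:
92^53 ≡ 1 (mod 107)  [q = 2: ≡ 1 ✗]
92^2 ≡ 11 (mod 107)  [q = 53: ≢ 1 ✓]
The check at q = 2 fails, so 92 generates a proper subgroup.

No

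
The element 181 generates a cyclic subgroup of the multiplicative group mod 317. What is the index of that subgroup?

4

By Lagrange's theorem, ord_317(181) divides φ(317) = 317 − 1 = 316 = 2^2 · 79.
Divisors of 316: 1, 2, 4, 79, 158, 316.
Test each divisor d:
181^1 ≡ 181
181^2 ≡ 110
181^4 ≡ 54
181^79 ≡ 1
So ord_317(181) = 79, hence |⟨181⟩| = 79.
Index = |(Z/317Z)^×| / |⟨181⟩| = 316 / 79 = 4.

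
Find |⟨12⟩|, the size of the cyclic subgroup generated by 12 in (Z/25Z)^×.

Since 12 ∈ (Z/25Z)^×, its order divides φ(25) = φ(5^2) = 5·(5−1) = 20 = 2^2 · 5.
Divisors of 20: 1, 2, 4, 5, 10, 20.
Test each divisor d:
12^1 ≡ 12 (mod 25)
12^2 ≡ 19 (mod 25)
12^4 ≡ 11 (mod 25)
12^5 ≡ 7 (mod 25)
12^10 ≡ 24 (mod 25)
12^20 ≡ 1 (mod 25) ✓
So ord_25(12) = 20.

20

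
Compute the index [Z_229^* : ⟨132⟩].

4

ord(132) | φ(229) = 229 − 1 = 228 = 2^2 · 3 · 19.
Divisors of 228: 1, 2, 3, 4, 6, 12, 19, 38, 57, 76, 114, 228.
Check 132^d mod 229 for each divisor in increasing order:
132^1 ≡ 132 (mod 229)
132^2 ≡ 20 (mod 229)
132^3 ≡ 121 (mod 229)
132^4 ≡ 171 (mod 229)
132^6 ≡ 214 (mod 229)
132^12 ≡ 225 (mod 229)
132^19 ≡ 134 (mod 229)
132^38 ≡ 94 (mod 229)
132^57 ≡ 1 (mod 229) ✓
The order of 132 is 57, so the subgroup it generates has 57 elements.
Index = |(Z/229Z)^×| / |⟨132⟩| = 228 / 57 = 4.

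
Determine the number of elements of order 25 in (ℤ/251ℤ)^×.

20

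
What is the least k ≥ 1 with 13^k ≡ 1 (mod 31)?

30

By Lagrange's theorem, ord_31(13) divides φ(31) = 31 − 1 = 30 = 2 · 3 · 5.
Divisors of 30: 1, 2, 3, 5, 6, 10, 15, 30.
Evaluate successive powers at the divisors of 30:
13^1 ≡ 13 (mod 31)
13^2 ≡ 14 (mod 31)
13^3 ≡ 27 (mod 31)
13^5 ≡ 6 (mod 31)
13^6 ≡ 16 (mod 31)
13^10 ≡ 5 (mod 31)
13^15 ≡ 30 (mod 31)
13^30 ≡ 1 (mod 31) ✓
Therefore the multiplicative order of 13 modulo 31 is 30.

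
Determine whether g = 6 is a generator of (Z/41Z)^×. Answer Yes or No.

Yes

φ(41) = 41 − 1 = 40 = 2^3 · 5.
Test 6^(40/q) mod 41 for each prime factor q of 40:
6^20 ≡ 40 (mod 41)  [q = 2: ≢ 1 ✓]
6^8 ≡ 10 (mod 41)  [q = 5: ≢ 1 ✓]
None equal 1, so ord_41(6) = 40: 6 is a primitive root.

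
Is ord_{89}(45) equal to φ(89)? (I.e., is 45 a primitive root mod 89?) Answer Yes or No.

φ(89) = 89 − 1 = 88 = 2^3 · 11.
It suffices to check that the order of 45 is not a proper divisor of 88: compute 45^(88/q) for q ∈ {2, 11}.
45^44 ≡ 1 (mod 89)  [q = 2: ≡ 1 ✗]
45^8 ≡ 8 (mod 89)  [q = 11: ≢ 1 ✓]
Since 45^44 ≡ 1, the order of 45 divides 44 < 88, so 45 is not a primitive root.

No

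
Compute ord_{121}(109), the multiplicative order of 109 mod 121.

Since 109 ∈ (Z/121Z)^×, its order divides φ(121) = φ(11^2) = 11·(11−1) = 110 = 2 · 5 · 11.
Divisors of 110: 1, 2, 5, 10, 11, 22, 55, 110.
Compute 109^d (mod 121) for the divisors d until we hit 1:
109^1 ≡ 109 (mod 121)
109^2 ≡ 23 (mod 121)
109^5 ≡ 65 (mod 121)
109^10 ≡ 111 (mod 121)
109^11 ≡ 120 (mod 121)
109^22 ≡ 1 (mod 121) ✓
The smallest such exponent is 22, so the order of 109 is 22.

22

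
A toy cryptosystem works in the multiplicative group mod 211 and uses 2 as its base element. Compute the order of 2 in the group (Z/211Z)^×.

210

By Lagrange's theorem, ord_211(2) divides φ(211) = 211 − 1 = 210 = 2 · 3 · 5 · 7.
Divisors of 210: 1, 2, 3, 5, 6, 7, 10, 14, 15, 21, 30, 35, 42, 70, 105, 210.
Check 2^d mod 211 for each divisor in increasing order:
2^1 ≡ 2 (mod 211)
2^2 ≡ 4 (mod 211)
2^3 ≡ 8 (mod 211)
2^5 ≡ 32 (mod 211)
2^6 ≡ 64 (mod 211)
2^7 ≡ 128 (mod 211)
2^10 ≡ 180 (mod 211)
2^14 ≡ 137 (mod 211)
2^15 ≡ 63 (mod 211)
2^21 ≡ 23 (mod 211)
2^30 ≡ 171 (mod 211)
2^35 ≡ 197 (mod 211)
2^42 ≡ 107 (mod 211)
2^70 ≡ 196 (mod 211)
2^105 ≡ 210 (mod 211)
2^210 ≡ 1 (mod 211) ✓
So ord_211(2) = 210.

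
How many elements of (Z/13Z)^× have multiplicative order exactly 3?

φ(13) = 13 − 1 = 12 = 2^2 · 3.
Since (Z/13Z)^× is cyclic of order 12, the number of elements of order d is φ(d) when d | 12 and 0 otherwise.
3 | 12, and φ(3) = 3 − 1 = 2.

2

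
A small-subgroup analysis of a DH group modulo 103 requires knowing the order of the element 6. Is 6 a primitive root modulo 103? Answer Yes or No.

Yes

φ(103) = 103 − 1 = 102 = 2 · 3 · 17.
It suffices to check that the order of 6 is not a proper divisor of 102: compute 6^(102/q) for q ∈ {2, 3, 17}.
6^51 ≡ 102 (mod 103)  [q = 2: ≢ 1 ✓]
6^34 ≡ 46 (mod 103)  [q = 3: ≢ 1 ✓]
6^6 ≡ 100 (mod 103)  [q = 17: ≢ 1 ✓]
Every test exponent gives a nontrivial residue, hence 6 generates the full group.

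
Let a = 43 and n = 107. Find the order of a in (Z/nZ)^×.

ord(43) | φ(107) = 107 − 1 = 106 = 2 · 53.
Divisors of 106: 1, 2, 53, 106.
Test each divisor d:
43^1 ≡ 43
43^2 ≡ 30
43^53 ≡ 106
43^106 ≡ 1
Hence ord(43) = 106.

106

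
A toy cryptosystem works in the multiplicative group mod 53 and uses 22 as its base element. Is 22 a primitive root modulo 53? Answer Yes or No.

φ(53) = 53 − 1 = 52 = 2^2 · 13.
An element g generates (Z/53Z)^× iff g^(52/q) ≢ 1 (mod 53) for each prime q ∈ {2, 13}.
22^26 ≡ 52 (mod 53)  [q = 2: ≢ 1 ✓]
22^4 ≡ 49 (mod 53)  [q = 13: ≢ 1 ✓]
Every test exponent gives a nontrivial residue, hence 22 generates the full group.

Yes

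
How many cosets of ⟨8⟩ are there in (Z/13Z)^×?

The order of 8 must divide φ(13) = 13 − 1 = 12 = 2^2 · 3.
Divisors of 12: 1, 2, 3, 4, 6, 12.
Test each divisor d:
8^1 ≡ 8 (mod 13)
8^2 ≡ 12 (mod 13)
8^3 ≡ 5 (mod 13)
8^4 ≡ 1 (mod 13) ✓
The order of 8 is 4, so the subgroup it generates has 4 elements.
The index is φ(13) / ord(8) = 12 / 4 = 3.

3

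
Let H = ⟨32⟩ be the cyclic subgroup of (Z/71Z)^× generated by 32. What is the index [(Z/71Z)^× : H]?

10

ord(32) | φ(71) = 71 − 1 = 70 = 2 · 5 · 7.
Divisors of 70: 1, 2, 5, 7, 10, 14, 35, 70.
Test each divisor d:
32^1 ≡ 32
32^2 ≡ 30
32^5 ≡ 45
32^7 ≡ 1
Thus |⟨32⟩| = ord(32) = 7.
The index is φ(71) / ord(32) = 70 / 7 = 10.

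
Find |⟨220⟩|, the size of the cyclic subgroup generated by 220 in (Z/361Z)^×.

57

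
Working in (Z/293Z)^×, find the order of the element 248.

Since 248 ∈ (Z/293Z)^×, its order divides φ(293) = 293 − 1 = 292 = 2^2 · 73.
Divisors of 292: 1, 2, 4, 73, 146, 292.
Compute 248^d (mod 293) for the divisors d until we hit 1:
248^1 ≡ 248 (mod 293)
248^2 ≡ 267 (mod 293)
248^4 ≡ 90 (mod 293)
248^73 ≡ 138 (mod 293)
248^146 ≡ 292 (mod 293)
248^292 ≡ 1 (mod 293) ✓
Therefore the multiplicative order of 248 modulo 293 is 292.

292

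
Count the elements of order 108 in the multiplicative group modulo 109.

36

φ(109) = 109 − 1 = 108 = 2^2 · 3^3.
Since (Z/109Z)^× is cyclic of order 108, the number of elements of order d is φ(d) when d | 108 and 0 otherwise.
108 = 2^2 · 3^3 divides 108, and φ(108) = 36.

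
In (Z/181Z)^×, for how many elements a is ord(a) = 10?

φ(181) = 181 − 1 = 180 = 2^2 · 3^2 · 5.
Since (Z/181Z)^× is cyclic of order 180, the number of elements of order d is φ(d) when d | 180 and 0 otherwise.
10 = 2 · 5 divides 180, and φ(10) = 4.

4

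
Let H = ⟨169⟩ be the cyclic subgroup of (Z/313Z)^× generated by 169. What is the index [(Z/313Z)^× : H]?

4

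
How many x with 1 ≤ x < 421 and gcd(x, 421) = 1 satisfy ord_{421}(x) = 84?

φ(421) = 421 − 1 = 420 = 2^2 · 3 · 5 · 7.
Since (Z/421Z)^× is cyclic of order 420, the number of elements of order d is φ(d) when d | 420 and 0 otherwise.
84 = 2^2 · 3 · 7 divides 420, and φ(84) = 24.

24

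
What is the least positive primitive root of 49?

3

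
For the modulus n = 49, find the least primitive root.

φ(49) = φ(7^2) = 7·(7−1) = 42 = 2 · 3 · 7.
Test candidates g = 2, 3, … against the prime factors q ∈ {2, 3, 7} of φ(49): g is a generator iff g^(42/q) ≢ 1 for every such q.
g = 2: 2^21 ≡ 1 — hits 1, so not a primitive root.
g = 3: 3^21 ≡ 48; 3^14 ≡ 30; 3^6 ≡ 43 — none is 1, so 3 is a primitive root.
So 3 is the smallest generator of (Z/49Z)^×.

3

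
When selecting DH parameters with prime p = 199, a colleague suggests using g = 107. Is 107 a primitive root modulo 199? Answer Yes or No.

No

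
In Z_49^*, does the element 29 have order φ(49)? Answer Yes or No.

No

φ(49) = φ(7^2) = 7·(7−1) = 42 = 2 · 3 · 7.
It suffices to check that the order of 29 is not a proper divisor of 42: compute 29^(42/q) for q ∈ {2, 3, 7}.
29^21 ≡ 1 (mod 49)  [q = 2: ≡ 1 ✗]
29^14 ≡ 1 (mod 49)  [q = 3: ≡ 1 ✗]
29^6 ≡ 22 (mod 49)  [q = 7: ≢ 1 ✓]
Since 29^21 ≡ 1, the order of 29 divides 21 < 42, so 29 is not a primitive root.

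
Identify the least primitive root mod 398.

3

φ(398) = φ(2)·φ(199) = 1·198 = 198 = 2 · 3^2 · 11.
Test candidates g = 2, 3, … against the prime factors q ∈ {2, 3, 11} of φ(398): g is a generator iff g^(198/q) ≢ 1 for every such q.
g = 2: gcd(2, 398) = 2 > 1, not a unit — skip.
g = 3: 3^99 ≡ 397; 3^66 ≡ 305; 3^18 ≡ 125 — none is 1, so 3 is a primitive root.
So 3 is the smallest generator of (Z/398Z)^×.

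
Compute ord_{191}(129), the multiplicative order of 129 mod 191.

By Lagrange's theorem, ord_191(129) divides φ(191) = 191 − 1 = 190 = 2 · 5 · 19.
Divisors of 190: 1, 2, 5, 10, 19, 38, 95, 190.
Compute 129^d (mod 191) for the divisors d until we hit 1:
129^1 ≡ 129 (mod 191)
129^2 ≡ 24 (mod 191)
129^5 ≡ 5 (mod 191)
129^10 ≡ 25 (mod 191)
129^19 ≡ 184 (mod 191)
129^38 ≡ 49 (mod 191)
129^95 ≡ 1 (mod 191) ✓
Therefore the multiplicative order of 129 modulo 191 is 95.

95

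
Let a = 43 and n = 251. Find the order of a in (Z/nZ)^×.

By Lagrange's theorem, ord_251(43) divides φ(251) = 251 − 1 = 250 = 2 · 5^3.
Divisors of 250: 1, 2, 5, 10, 25, 50, 125, 250.
Evaluate successive powers at the divisors of 250:
43^1 ≡ 43 (mod 251)
43^2 ≡ 92 (mod 251)
43^5 ≡ 2 (mod 251)
43^10 ≡ 4 (mod 251)
43^25 ≡ 32 (mod 251)
43^50 ≡ 20 (mod 251)
43^125 ≡ 250 (mod 251)
43^250 ≡ 1 (mod 251) ✓
So ord_251(43) = 250.

250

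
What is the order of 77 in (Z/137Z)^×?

34

The order of 77 must divide φ(137) = 137 − 1 = 136 = 2^3 · 17.
Divisors of 136: 1, 2, 4, 8, 17, 34, 68, 136.
Test each divisor d:
77^1 ≡ 77
77^2 ≡ 38
77^4 ≡ 74
77^8 ≡ 133
77^17 ≡ 136
77^34 ≡ 1
Therefore the multiplicative order of 77 modulo 137 is 34.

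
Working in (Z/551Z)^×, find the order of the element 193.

By Lagrange's theorem, ord_551(193) divides φ(551) = φ(19·29) = (19−1)·(29−1) = 18·28 = 504 = 2^3 · 3^2 · 7.
Divisors of 504: 1, 2, 3, 4, 6, 7, 8, 9, 12, 14, 18, 21, 24, 28, 36, 42, 56, 63, 72, 84, 126, 168, 252, 504.
Evaluate successive powers at the divisors of 504:
193^1 ≡ 193 (mod 551)
193^2 ≡ 332 (mod 551)
193^3 ≡ 160 (mod 551)
193^4 ≡ 24 (mod 551)
193^6 ≡ 254 (mod 551)
193^7 ≡ 534 (mod 551)
193^8 ≡ 25 (mod 551)
193^9 ≡ 417 (mod 551)
193^12 ≡ 49 (mod 551)
193^14 ≡ 289 (mod 551)
193^18 ≡ 324 (mod 551)
193^21 ≡ 46 (mod 551)
193^24 ≡ 197 (mod 551)
193^28 ≡ 320 (mod 551)
193^36 ≡ 286 (mod 551)
193^42 ≡ 463 (mod 551)
193^56 ≡ 465 (mod 551)
193^63 ≡ 360 (mod 551)
193^72 ≡ 248 (mod 551)
193^84 ≡ 30 (mod 551)
193^126 ≡ 115 (mod 551)
193^168 ≡ 349 (mod 551)
193^252 ≡ 1 (mod 551) ✓
Therefore the multiplicative order of 193 modulo 551 is 252.

252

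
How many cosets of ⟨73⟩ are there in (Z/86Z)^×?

By Lagrange's theorem, ord_86(73) divides φ(86) = φ(2)·φ(43) = 1·42 = 42 = 2 · 3 · 7.
Divisors of 42: 1, 2, 3, 6, 7, 14, 21, 42.
Check 73^d mod 86 for each divisor in increasing order:
73^1 ≡ 73 (mod 86)
73^2 ≡ 83 (mod 86)
73^3 ≡ 39 (mod 86)
73^6 ≡ 59 (mod 86)
73^7 ≡ 7 (mod 86)
73^14 ≡ 49 (mod 86)
73^21 ≡ 85 (mod 86)
73^42 ≡ 1 (mod 86) ✓
So ord_86(73) = 42, hence |⟨73⟩| = 42.
The index is φ(86) / ord(73) = 42 / 42 = 1.

1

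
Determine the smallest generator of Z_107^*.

φ(107) = 107 − 1 = 106 = 2 · 53.
g is a primitive root iff g^(106/q) ≢ 1 (mod 107) for each prime q ∈ {2, 53}.
g = 2: 2^53 ≡ 106; 2^2 ≡ 4 — none is 1, so 2 is a primitive root.
The smallest primitive root modulo 107 is 2.

2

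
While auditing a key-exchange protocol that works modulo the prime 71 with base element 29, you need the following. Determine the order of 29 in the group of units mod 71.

35

The order of 29 must divide φ(71) = 71 − 1 = 70 = 2 · 5 · 7.
Divisors of 70: 1, 2, 5, 7, 10, 14, 35, 70.
Compute 29^d (mod 71) for the divisors d until we hit 1:
29^1 ≡ 29 (mod 71)
29^2 ≡ 60 (mod 71)
29^5 ≡ 30 (mod 71)
29^7 ≡ 25 (mod 71)
29^10 ≡ 48 (mod 71)
29^14 ≡ 57 (mod 71)
29^35 ≡ 1 (mod 71) ✓
The smallest such exponent is 35, so the order of 29 is 35.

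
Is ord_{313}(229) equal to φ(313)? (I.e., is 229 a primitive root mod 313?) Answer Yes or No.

Yes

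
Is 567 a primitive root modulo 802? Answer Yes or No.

No

φ(802) = φ(2)·φ(401) = 1·400 = 400 = 2^4 · 5^2.
Test 567^(400/q) mod 802 for each prime factor q of 400:
567^200 ≡ 1 (mod 802)  [q = 2: ≡ 1 ✗]
567^80 ≡ 473 (mod 802)  [q = 5: ≢ 1 ✓]
Since 567^200 ≡ 1, the order of 567 divides 200 < 400, so 567 is not a primitive root.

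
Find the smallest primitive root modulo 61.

2

φ(61) = 61 − 1 = 60 = 2^2 · 3 · 5.
g is a primitive root iff g^(60/q) ≢ 1 (mod 61) for each prime q ∈ {2, 3, 5}.
g = 2: 2^30 ≡ 60; 2^20 ≡ 47; 2^12 ≡ 9 — none is 1, so 2 is a primitive root.
So 2 is the smallest generator of (Z/61Z)^×.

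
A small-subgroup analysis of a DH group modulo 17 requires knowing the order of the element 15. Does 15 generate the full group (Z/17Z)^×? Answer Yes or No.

φ(17) = 17 − 1 = 16 = 2^4.
15 is a primitive root mod 17 iff 15^(φ(17)/q) ≢ 1 for every prime q | φ(17), i.e. q ∈ {2}.
15^8 ≡ 1 (mod 17)  [q = 2: ≡ 1 ✗]
Since 15^8 ≡ 1, the order of 15 divides 8 < 16, so 15 is not a primitive root.

No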